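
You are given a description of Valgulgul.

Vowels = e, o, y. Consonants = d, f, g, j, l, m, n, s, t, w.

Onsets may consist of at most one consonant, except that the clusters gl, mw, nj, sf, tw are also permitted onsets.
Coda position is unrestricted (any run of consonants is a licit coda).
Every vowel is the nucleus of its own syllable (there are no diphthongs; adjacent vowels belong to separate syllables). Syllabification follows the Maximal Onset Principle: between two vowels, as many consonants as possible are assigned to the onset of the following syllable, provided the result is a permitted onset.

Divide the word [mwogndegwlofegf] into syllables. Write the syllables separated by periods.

mwogn.degw.lo.fegf

Vowels present: o, e, o, e; each is a nucleus, giving 4 syllables.
Between /o/ (V1) and /e/ (V2): /gnd/; trying suffixes from longest down, /d/ is the first permitted one, so coda /gn/ | onset /d/.
Between /e/ (V2) and /o/ (V3): cluster /gwl/ — the longest permitted-onset suffix is /l/; onset = /l/, preceding coda = /gw/.
Between /o/ (V3) and /e/ (V4): just /f/ — single C goes to the following onset.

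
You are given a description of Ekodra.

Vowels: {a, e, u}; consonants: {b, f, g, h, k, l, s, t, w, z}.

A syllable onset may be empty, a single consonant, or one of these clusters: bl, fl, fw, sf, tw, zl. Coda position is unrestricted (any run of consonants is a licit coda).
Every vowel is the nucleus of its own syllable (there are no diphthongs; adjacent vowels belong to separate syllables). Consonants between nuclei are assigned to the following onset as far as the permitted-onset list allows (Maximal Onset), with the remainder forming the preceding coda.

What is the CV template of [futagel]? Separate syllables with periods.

Vowels present: u, a, e; each is a nucleus, giving 3 syllables.
V1 /u/ – V2 /a/: just /t/ — single C goes to the following onset.
V2 /a/ – V3 /e/: /g/ → onset of the next syllable (single consonants are always licit onsets).
So the parse is fu.ta.gel.
Mapping each syllable to C/V: /fu/ → CV, /ta/ → CV, /gel/ → CVC.

CV.CV.CVC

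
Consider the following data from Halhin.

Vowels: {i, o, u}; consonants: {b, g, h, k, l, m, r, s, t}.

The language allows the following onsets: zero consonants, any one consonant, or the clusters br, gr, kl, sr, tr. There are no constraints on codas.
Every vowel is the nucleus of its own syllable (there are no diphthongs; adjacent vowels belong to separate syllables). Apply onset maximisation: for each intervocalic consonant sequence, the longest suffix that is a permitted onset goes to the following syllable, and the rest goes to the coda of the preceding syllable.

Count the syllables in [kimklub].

2

Vowels present: i, u; each is a nucleus, giving 2 syllables.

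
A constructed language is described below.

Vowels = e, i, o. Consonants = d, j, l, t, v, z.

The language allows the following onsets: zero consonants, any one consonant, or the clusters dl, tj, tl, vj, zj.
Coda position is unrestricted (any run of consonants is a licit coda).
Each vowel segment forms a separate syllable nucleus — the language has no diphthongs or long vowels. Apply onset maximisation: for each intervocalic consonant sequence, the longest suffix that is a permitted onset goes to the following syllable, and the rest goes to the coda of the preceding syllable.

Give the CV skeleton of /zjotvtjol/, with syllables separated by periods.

The vowels are o, o — 2 nuclei, so 2 syllables.
V1 /o/ – V2 /o/: /tvtj/ — longest licit onset from the right is /tj/, leaving /tv/ as coda.
Syllabification: zjotv.tjol.
Mapping each syllable to C/V: /zjotv/ → CCVCC, /tjol/ → CCVC.

CCVCC.CCVC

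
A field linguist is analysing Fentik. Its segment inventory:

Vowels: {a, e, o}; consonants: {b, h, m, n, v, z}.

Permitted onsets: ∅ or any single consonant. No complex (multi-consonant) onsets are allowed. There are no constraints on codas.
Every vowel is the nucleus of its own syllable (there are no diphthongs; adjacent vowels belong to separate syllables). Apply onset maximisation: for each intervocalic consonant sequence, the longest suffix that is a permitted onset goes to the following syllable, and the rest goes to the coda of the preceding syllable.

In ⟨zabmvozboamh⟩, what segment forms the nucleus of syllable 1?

a

The vowels are a, o, o, a — 4 nuclei, so 4 syllables.
The first nucleus (vowel 1 from the left) is /a/.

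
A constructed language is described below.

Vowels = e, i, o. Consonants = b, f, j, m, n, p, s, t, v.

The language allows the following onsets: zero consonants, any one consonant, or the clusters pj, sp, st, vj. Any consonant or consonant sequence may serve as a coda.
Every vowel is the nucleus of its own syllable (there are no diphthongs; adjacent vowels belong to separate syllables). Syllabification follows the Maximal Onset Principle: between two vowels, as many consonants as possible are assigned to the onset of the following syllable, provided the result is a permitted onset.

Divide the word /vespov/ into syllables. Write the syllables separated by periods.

ve.spov

Vowels present: e, o; each is a nucleus, giving 2 syllables.
/e…o/ gap (V1→V2): /sp/ is a licit onset in full, so it all attaches to the next syllable.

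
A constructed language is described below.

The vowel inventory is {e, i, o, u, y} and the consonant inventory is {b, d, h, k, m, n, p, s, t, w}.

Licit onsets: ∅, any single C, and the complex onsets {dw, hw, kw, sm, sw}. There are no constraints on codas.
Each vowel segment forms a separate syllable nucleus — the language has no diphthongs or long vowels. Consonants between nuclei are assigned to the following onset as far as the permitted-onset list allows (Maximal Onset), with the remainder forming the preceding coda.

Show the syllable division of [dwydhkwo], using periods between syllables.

dwydh.kwo

Nuclei (vowels): y, o → 2 syllables.
σ1/σ2 boundary: /dhkw/; trying suffixes from longest down, /kw/ is the first permitted one, so coda /dh/ | onset /kw/.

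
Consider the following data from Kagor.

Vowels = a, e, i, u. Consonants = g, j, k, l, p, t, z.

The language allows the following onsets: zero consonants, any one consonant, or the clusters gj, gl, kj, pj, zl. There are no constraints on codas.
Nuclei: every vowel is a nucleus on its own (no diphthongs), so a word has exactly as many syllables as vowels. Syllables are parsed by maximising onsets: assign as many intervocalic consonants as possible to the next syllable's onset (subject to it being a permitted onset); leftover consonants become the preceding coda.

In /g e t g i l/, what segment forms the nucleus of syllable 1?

The vowels are e, i — 2 nuclei, so 2 syllables.
The first nucleus (vowel 1 from the left) is /e/.

e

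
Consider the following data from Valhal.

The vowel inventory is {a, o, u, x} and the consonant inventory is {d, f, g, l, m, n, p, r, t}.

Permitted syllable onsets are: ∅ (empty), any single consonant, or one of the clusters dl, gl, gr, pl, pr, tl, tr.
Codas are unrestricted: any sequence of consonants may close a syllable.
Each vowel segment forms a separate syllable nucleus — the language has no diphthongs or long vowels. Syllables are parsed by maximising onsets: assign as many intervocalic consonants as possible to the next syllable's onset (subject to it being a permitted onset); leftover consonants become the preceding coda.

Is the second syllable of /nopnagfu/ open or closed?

Vowels present: o, a, u; each is a nucleus, giving 3 syllables.
/o…a/ gap (V1→V2): /pn/ — longest licit onset from the right is /n/, leaving /p/ as coda.
/a…u/ gap (V2→V3): /gf/ — longest licit onset from the right is /f/, leaving /g/ as coda.
Putting it together: nop.nag.fu.
Syllable 2 is /nag/ with coda /g/, so it is closed.

closed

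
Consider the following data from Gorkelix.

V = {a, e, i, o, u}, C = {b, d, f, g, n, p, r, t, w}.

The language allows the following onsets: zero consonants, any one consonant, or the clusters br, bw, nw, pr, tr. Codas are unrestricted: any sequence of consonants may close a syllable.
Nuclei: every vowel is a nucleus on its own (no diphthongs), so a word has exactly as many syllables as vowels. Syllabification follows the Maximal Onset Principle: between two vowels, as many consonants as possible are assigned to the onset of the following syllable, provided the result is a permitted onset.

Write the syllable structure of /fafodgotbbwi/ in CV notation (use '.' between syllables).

CV.CVC.CVCC.CCV

Nuclei (vowels): a, o, o, i → 4 syllables.
σ1/σ2 boundary: /f/ → onset of the next syllable (single consonants are always licit onsets).
σ2/σ3 boundary: /dg/; trying suffixes from longest down, /g/ is the first permitted one, so coda /d/ | onset /g/.
σ3/σ4 boundary: /tbbw/ — longest licit onset from the right is /bw/, leaving /tb/ as coda.
Result: fa.fod.gotb.bwi.
Mapping each syllable to C/V: /fa/ → CV, /fod/ → CVC, /gotb/ → CVCC, /bwi/ → CCV.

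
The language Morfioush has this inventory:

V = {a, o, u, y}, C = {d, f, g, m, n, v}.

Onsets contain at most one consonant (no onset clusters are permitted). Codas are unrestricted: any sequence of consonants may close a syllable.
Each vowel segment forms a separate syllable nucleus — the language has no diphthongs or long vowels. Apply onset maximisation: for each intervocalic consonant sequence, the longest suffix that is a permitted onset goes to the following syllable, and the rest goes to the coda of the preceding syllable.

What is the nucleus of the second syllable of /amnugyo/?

Nuclei (vowels): a, u, y, o → 4 syllables.
The second nucleus (vowel 2 from the left) is /u/.

u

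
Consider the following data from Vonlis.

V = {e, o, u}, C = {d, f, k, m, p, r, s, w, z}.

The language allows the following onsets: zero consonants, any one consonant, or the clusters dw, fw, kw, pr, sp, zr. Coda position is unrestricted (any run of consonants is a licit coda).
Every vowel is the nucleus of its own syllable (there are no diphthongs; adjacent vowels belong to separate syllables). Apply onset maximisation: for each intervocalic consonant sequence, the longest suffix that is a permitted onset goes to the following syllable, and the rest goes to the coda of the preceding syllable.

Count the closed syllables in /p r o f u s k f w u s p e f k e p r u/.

The vowels are o, u, u, e, e, u — 6 nuclei, so 6 syllables.
Between /o/ (V1) and /u/ (V2): just /f/ — single C goes to the following onset.
Between /u/ (V2) and /u/ (V3): /skfw/ — longest licit onset from the right is /fw/, leaving /sk/ as coda.
Between /u/ (V3) and /e/ (V4): cluster /sp/ — /sp/ is itself a permitted onset, so the whole cluster goes right; preceding coda = ∅.
Between /e/ (V4) and /e/ (V5): /fk/ — longest licit onset from the right is /k/, leaving /f/ as coda.
Between /e/ (V5) and /u/ (V6): cluster /pr/ — /pr/ is itself a permitted onset, so the whole cluster goes right; preceding coda = ∅.
Syllabification: pro.fusk.fwu.spef.ke.pru.
Classifying each syllable: /pro/ (open), /fusk/ (closed), /fwu/ (open), /spef/ (closed), /ke/ (open), /pru/ (open).
Closed syllables: 2.

2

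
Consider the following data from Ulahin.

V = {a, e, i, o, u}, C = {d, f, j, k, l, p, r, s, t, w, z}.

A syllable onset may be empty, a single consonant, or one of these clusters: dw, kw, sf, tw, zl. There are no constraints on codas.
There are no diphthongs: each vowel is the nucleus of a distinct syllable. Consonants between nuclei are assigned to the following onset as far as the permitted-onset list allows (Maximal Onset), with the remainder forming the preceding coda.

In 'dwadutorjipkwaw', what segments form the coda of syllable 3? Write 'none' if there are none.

The vowels are a, u, o, i, a — 5 nuclei, so 5 syllables.
Between /a/ (V1) and /u/ (V2): just /d/ — single C goes to the following onset.
Between /u/ (V2) and /o/ (V3): just /t/ — single C goes to the following onset.
Between /o/ (V3) and /i/ (V4): /rj/; trying suffixes from longest down, /j/ is the first permitted one, so coda /r/ | onset /j/.
Between /i/ (V4) and /a/ (V5): /pkw/ — longest licit onset from the right is /kw/, leaving /p/ as coda.
Syllabification: dwa.du.tor.jip.kwaw.
Syllable 3 is /tor/: onset /t/, nucleus /o/, coda /r/.

r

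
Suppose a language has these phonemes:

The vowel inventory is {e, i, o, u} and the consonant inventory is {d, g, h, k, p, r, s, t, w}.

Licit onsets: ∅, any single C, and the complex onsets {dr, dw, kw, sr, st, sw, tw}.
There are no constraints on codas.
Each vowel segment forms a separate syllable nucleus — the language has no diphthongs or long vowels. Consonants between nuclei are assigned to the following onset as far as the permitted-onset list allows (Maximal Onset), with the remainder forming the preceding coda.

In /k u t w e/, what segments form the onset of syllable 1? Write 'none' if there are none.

The vowels are u, e — 2 nuclei, so 2 syllables.
σ1/σ2 boundary: /tw/ — entire cluster is a permitted onset → onset /tw/, coda ∅.
Result: ku.twe.
Syllable 1 is /ku/: onset /k/, nucleus /u/, coda ∅.

k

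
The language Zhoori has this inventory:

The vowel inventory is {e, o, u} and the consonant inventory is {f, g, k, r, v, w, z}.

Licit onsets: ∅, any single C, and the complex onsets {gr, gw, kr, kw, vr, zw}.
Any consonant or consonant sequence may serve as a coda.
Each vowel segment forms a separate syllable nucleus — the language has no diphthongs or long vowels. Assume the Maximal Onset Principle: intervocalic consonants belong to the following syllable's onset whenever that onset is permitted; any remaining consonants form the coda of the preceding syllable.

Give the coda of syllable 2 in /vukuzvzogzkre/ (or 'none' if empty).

zv

The vowels are u, u, o, e — 4 nuclei, so 4 syllables.
V1 /u/ – V2 /u/: /k/ → onset of the next syllable (single consonants are always licit onsets).
V2 /u/ – V3 /o/: /zvz/ — longest licit onset from the right is /z/, leaving /zv/ as coda.
V3 /o/ – V4 /e/: cluster /gzkr/ — the longest permitted-onset suffix is /kr/; onset = /kr/, preceding coda = /gz/.
Putting it together: vu.kuzv.zogz.kre.
Syllable 2 is /kuzv/: onset /k/, nucleus /u/, coda /zv/.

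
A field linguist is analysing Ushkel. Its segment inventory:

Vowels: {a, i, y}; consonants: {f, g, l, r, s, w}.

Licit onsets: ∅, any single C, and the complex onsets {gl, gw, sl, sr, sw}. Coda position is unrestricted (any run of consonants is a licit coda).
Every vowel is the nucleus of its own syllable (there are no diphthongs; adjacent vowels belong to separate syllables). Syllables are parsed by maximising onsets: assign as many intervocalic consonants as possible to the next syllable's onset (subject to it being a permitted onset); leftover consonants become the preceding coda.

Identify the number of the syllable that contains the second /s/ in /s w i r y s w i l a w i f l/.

3

The vowels are i, y, i, a, i — 5 nuclei, so 5 syllables.
/i…y/ gap (V1→V2): /r/ → onset of the next syllable (single consonants are always licit onsets).
/y…i/ gap (V2→V3): /sw/ is a licit onset in full, so it all attaches to the next syllable.
/i…a/ gap (V3→V4): /l/ → onset of the next syllable (single consonants are always licit onsets).
/a…i/ gap (V4→V5): /w/ → onset of the next syllable (single consonants are always licit onsets).
Result: swi.ry.swi.la.wifl.
The second /s/ is in the onset of syllable 3 (/swi/).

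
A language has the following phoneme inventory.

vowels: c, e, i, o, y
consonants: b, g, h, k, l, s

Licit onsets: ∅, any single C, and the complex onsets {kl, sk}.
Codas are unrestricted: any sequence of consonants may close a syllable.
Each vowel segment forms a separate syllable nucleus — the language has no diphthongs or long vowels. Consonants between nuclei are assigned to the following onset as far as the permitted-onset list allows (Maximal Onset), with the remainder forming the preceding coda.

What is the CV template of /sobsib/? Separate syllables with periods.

CVC.CVC

Nuclei (vowels): o, i → 2 syllables.
Between /o/ (V1) and /i/ (V2): /bs/; trying suffixes from longest down, /s/ is the first permitted one, so coda /b/ | onset /s/.
Putting it together: sob.sib.
Mapping each syllable to C/V: /sob/ → CVC, /sib/ → CVC.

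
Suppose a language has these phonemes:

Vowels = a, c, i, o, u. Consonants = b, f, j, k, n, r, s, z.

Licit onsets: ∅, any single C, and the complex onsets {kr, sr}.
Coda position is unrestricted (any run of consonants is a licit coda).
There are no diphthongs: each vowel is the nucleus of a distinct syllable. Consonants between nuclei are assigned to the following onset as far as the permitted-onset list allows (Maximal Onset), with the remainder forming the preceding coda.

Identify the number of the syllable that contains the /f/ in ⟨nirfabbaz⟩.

Nuclei (vowels): i, a, a → 3 syllables.
/i…a/ gap (V1→V2): /rf/ splits as /r/ + /f/ (/f/ is the longest suffix that is a licit onset).
/a…a/ gap (V2→V3): /bb/ — longest licit onset from the right is /b/, leaving /b/ as coda.
Result: nir.fab.baz.
The /f/ is in the onset of syllable 2 (/fab/).

2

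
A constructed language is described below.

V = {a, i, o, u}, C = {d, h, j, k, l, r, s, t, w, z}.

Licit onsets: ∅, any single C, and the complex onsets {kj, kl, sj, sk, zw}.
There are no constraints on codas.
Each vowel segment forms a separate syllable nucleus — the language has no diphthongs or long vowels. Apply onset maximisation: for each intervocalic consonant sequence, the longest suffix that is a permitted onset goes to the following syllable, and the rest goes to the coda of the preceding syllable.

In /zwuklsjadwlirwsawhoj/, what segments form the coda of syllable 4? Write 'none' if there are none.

w

Nuclei (vowels): u, a, i, a, o → 5 syllables.
/u…a/ gap (V1→V2): /klsj/; trying suffixes from longest down, /sj/ is the first permitted one, so coda /kl/ | onset /sj/.
/a…i/ gap (V2→V3): /dwl/; trying suffixes from longest down, /l/ is the first permitted one, so coda /dw/ | onset /l/.
/i…a/ gap (V3→V4): cluster /rws/ — the longest permitted-onset suffix is /s/; onset = /s/, preceding coda = /rw/.
/a…o/ gap (V4→V5): /wh/; trying suffixes from longest down, /h/ is the first permitted one, so coda /w/ | onset /h/.
So the parse is zwukl.sjadw.lirw.saw.hoj.
Syllable 4 is /saw/: onset /s/, nucleus /a/, coda /w/.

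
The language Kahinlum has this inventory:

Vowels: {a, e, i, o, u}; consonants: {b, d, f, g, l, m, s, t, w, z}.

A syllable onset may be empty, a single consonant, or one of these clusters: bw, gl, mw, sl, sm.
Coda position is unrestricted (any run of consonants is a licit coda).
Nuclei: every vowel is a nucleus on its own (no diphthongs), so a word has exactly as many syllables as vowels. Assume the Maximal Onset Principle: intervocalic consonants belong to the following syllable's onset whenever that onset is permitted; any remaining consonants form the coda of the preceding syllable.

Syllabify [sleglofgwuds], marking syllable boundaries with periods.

sle.glofg.wuds

The vowels are e, o, u — 3 nuclei, so 3 syllables.
V1 /e/ – V2 /o/: /gl/ is a licit onset in full, so it all attaches to the next syllable.
V2 /o/ – V3 /u/: /fgw/ — longest licit onset from the right is /w/, leaving /fg/ as coda.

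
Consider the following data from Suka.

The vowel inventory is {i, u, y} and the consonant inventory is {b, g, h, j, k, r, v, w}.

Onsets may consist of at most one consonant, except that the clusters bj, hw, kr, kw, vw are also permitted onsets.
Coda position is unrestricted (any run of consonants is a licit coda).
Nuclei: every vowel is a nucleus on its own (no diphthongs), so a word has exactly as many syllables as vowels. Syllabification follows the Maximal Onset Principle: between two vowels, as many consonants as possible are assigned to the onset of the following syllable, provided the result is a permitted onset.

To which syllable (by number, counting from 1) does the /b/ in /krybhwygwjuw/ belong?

1

Nuclei (vowels): y, y, u → 3 syllables.
V1 /y/ – V2 /y/: cluster /bhw/ — the longest permitted-onset suffix is /hw/; onset = /hw/, preceding coda = /b/.
V2 /y/ – V3 /u/: /gwj/; trying suffixes from longest down, /j/ is the first permitted one, so coda /gw/ | onset /j/.
So the parse is kryb.hwygw.juw.
The /b/ is in the coda of syllable 1 (/kryb/).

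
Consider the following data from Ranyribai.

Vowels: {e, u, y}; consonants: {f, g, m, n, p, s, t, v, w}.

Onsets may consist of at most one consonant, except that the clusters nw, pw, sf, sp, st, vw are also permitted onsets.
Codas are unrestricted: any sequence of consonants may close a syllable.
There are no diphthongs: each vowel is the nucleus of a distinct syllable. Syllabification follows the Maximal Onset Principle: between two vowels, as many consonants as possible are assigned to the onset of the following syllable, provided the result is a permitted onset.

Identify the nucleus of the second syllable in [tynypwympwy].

Vowels present: y, y, y, y; each is a nucleus, giving 4 syllables.
The second nucleus (vowel 2 from the left) is /y/.

y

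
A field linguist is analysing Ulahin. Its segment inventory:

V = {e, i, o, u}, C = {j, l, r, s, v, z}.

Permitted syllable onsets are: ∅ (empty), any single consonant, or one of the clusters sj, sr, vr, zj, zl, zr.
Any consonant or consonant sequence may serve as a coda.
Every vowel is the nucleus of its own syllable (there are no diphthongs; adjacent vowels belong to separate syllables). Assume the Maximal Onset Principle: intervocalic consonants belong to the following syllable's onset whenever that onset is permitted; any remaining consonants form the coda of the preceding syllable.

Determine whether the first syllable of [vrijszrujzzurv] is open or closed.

Nuclei (vowels): i, u, u → 3 syllables.
V1 /i/ – V2 /u/: /jszr/ — longest licit onset from the right is /zr/, leaving /js/ as coda.
V2 /u/ – V3 /u/: /jzz/ — longest licit onset from the right is /z/, leaving /jz/ as coda.
Putting it together: vrijs.zrujz.zurv.
Syllable 1 is /vrijs/ with coda /js/, so it is closed.

closed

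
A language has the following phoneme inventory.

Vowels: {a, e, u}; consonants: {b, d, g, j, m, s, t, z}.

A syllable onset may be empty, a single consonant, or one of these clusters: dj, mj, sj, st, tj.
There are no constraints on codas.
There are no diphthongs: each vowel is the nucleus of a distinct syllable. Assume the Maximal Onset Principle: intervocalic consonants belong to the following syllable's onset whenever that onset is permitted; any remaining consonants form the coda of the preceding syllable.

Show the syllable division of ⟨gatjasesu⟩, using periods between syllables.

Vowels present: a, a, e, u; each is a nucleus, giving 4 syllables.
σ1/σ2 boundary: /tj/ — entire cluster is a permitted onset → onset /tj/, coda ∅.
σ2/σ3 boundary: /s/ is a single consonant, so it becomes the next onset.
σ3/σ4 boundary: just /s/ — single C goes to the following onset.

ga.tja.se.su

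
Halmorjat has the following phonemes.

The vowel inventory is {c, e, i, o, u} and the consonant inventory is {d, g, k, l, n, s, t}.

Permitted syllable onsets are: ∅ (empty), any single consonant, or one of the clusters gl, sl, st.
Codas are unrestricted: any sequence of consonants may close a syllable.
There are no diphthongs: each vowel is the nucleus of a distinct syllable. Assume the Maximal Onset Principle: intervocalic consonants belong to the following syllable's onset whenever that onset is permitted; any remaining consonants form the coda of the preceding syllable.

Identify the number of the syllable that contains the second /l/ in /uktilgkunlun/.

The vowels are u, i, u, u — 4 nuclei, so 4 syllables.
Between /u/ (V1) and /i/ (V2): /kt/; trying suffixes from longest down, /t/ is the first permitted one, so coda /k/ | onset /t/.
Between /i/ (V2) and /u/ (V3): cluster /lgk/ — the longest permitted-onset suffix is /k/; onset = /k/, preceding coda = /lg/.
Between /u/ (V3) and /u/ (V4): /nl/ — longest licit onset from the right is /l/, leaving /n/ as coda.
Result: uk.tilg.kun.lun.
The second /l/ is in the onset of syllable 4 (/lun/).

4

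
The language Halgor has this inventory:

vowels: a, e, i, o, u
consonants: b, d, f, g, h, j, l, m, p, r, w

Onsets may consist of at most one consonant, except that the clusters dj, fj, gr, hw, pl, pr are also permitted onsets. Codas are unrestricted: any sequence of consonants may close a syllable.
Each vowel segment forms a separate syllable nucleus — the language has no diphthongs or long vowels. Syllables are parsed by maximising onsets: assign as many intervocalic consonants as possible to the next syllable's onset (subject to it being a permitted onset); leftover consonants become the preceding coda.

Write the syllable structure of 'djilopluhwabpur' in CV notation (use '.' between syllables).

CCV.CV.CCV.CCVC.CVC

Nuclei (vowels): i, o, u, a, u → 5 syllables.
Between /i/ (V1) and /o/ (V2): just /l/ — single C goes to the following onset.
Between /o/ (V2) and /u/ (V3): /pl/ — entire cluster is a permitted onset → onset /pl/, coda ∅.
Between /u/ (V3) and /a/ (V4): /hw/ is a licit onset in full, so it all attaches to the next syllable.
Between /a/ (V4) and /u/ (V5): /bp/ — longest licit onset from the right is /p/, leaving /b/ as coda.
Syllabification: dji.lo.plu.hwab.pur.
Mapping each syllable to C/V: /dji/ → CCV, /lo/ → CV, /plu/ → CCV, /hwab/ → CCVC, /pur/ → CVC.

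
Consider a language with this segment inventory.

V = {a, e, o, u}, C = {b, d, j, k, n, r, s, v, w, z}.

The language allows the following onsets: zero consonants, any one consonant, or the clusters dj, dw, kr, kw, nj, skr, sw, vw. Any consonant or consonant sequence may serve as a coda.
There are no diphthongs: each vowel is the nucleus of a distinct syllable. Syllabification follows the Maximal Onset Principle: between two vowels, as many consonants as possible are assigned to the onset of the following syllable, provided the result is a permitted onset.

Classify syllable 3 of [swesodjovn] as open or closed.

closed

Nuclei (vowels): e, o, o → 3 syllables.
/e…o/ gap (V1→V2): /s/ → onset of the next syllable (single consonants are always licit onsets).
/o…o/ gap (V2→V3): /dj/ — entire cluster is a permitted onset → onset /dj/, coda ∅.
Putting it together: swe.so.djovn.
Syllable 3 is /djovn/ with coda /vn/, so it is closed.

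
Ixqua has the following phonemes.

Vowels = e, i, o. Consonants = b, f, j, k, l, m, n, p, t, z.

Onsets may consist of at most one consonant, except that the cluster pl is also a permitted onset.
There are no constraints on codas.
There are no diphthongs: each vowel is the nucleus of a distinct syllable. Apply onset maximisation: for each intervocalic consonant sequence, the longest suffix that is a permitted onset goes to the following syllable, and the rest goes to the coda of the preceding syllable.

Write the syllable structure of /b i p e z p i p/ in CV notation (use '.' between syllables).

CV.CVC.CVC

Vowels present: i, e, i; each is a nucleus, giving 3 syllables.
σ1/σ2 boundary: /p/ → onset of the next syllable (single consonants are always licit onsets).
σ2/σ3 boundary: /zp/ splits as /z/ + /p/ (/p/ is the longest suffix that is a licit onset).
Result: bi.pez.pip.
Mapping each syllable to C/V: /bi/ → CV, /pez/ → CVC, /pip/ → CVC.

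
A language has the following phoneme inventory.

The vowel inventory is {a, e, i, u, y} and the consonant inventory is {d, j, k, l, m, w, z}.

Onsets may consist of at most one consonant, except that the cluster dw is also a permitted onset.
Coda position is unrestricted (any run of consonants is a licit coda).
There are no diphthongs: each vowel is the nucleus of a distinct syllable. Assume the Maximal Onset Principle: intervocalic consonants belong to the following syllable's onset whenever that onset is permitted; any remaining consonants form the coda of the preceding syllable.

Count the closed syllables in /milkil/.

The vowels are i, i — 2 nuclei, so 2 syllables.
Between /i/ (V1) and /i/ (V2): cluster /lk/ — the longest permitted-onset suffix is /k/; onset = /k/, preceding coda = /l/.
So the parse is mil.kil.
Classifying each syllable: /mil/ (closed), /kil/ (closed).
Closed syllables: 2.

2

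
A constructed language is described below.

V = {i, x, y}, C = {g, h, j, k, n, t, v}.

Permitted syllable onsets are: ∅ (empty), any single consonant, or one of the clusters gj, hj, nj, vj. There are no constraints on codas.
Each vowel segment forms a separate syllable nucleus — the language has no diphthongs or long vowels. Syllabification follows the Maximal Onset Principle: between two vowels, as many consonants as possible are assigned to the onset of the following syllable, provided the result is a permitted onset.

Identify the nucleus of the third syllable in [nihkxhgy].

y

The vowels are i, x, y — 3 nuclei, so 3 syllables.
The third nucleus (vowel 3 from the left) is /y/.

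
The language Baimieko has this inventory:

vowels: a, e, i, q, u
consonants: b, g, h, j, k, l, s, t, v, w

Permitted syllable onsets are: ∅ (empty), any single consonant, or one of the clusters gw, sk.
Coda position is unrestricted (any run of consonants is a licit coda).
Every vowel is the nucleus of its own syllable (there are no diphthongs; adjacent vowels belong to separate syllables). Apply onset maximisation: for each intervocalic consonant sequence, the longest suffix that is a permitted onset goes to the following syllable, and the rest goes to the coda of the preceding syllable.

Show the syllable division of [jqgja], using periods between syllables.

The vowels are q, a — 2 nuclei, so 2 syllables.
Between /q/ (V1) and /a/ (V2): /gj/ splits as /g/ + /j/ (/j/ is the longest suffix that is a licit onset).

jqg.ja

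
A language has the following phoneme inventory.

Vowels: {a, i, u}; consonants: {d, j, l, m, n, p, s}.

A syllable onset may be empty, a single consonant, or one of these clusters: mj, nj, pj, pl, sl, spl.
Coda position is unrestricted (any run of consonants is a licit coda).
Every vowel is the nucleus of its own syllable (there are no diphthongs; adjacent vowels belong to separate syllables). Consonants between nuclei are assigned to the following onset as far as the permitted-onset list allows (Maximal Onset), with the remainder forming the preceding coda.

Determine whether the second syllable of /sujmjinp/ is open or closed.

closed

The vowels are u, i — 2 nuclei, so 2 syllables.
V1 /u/ – V2 /i/: /jmj/ splits as /j/ + /mj/ (/mj/ is the longest suffix that is a licit onset).
So the parse is suj.mjinp.
Syllable 2 is /mjinp/ with coda /np/, so it is closed.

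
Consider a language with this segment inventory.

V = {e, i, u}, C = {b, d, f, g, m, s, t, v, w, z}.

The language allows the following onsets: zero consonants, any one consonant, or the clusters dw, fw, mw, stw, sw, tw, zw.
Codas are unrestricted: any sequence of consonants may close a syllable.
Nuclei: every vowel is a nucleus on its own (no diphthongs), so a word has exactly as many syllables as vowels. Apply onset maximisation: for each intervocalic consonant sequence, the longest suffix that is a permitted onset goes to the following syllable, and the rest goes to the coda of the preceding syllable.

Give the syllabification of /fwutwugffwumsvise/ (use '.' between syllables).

The vowels are u, u, u, i, e — 5 nuclei, so 5 syllables.
/u…u/ gap (V1→V2): /tw/ is a licit onset in full, so it all attaches to the next syllable.
/u…u/ gap (V2→V3): cluster /gffw/ — the longest permitted-onset suffix is /fw/; onset = /fw/, preceding coda = /gf/.
/u…i/ gap (V3→V4): cluster /msv/ — the longest permitted-onset suffix is /v/; onset = /v/, preceding coda = /ms/.
/i…e/ gap (V4→V5): /s/ → onset of the next syllable (single consonants are always licit onsets).

fwu.twugf.fwums.vi.se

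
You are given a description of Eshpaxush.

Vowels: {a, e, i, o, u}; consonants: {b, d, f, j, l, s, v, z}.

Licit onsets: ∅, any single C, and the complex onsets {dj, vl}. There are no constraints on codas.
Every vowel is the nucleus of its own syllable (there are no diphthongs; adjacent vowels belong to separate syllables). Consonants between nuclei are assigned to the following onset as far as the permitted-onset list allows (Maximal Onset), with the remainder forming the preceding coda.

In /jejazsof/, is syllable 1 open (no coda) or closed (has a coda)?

open

The vowels are e, a, o — 3 nuclei, so 3 syllables.
V1 /e/ – V2 /a/: /j/ → onset of the next syllable (single consonants are always licit onsets).
V2 /a/ – V3 /o/: /zs/ splits as /z/ + /s/ (/s/ is the longest suffix that is a licit onset).
Putting it together: je.jaz.sof.
Syllable 1 is /je/; it ends in its nucleus with no coda, so it is open.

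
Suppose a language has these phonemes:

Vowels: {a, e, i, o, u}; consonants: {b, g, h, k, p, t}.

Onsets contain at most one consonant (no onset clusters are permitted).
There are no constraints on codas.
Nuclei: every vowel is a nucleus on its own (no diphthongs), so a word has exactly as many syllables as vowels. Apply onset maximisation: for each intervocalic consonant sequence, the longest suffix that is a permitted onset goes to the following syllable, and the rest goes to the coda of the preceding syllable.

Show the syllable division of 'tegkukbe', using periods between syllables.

Nuclei (vowels): e, u, e → 3 syllables.
σ1/σ2 boundary: /gk/ — longest licit onset from the right is /k/, leaving /g/ as coda.
σ2/σ3 boundary: /kb/; trying suffixes from longest down, /b/ is the first permitted one, so coda /k/ | onset /b/.

teg.kuk.be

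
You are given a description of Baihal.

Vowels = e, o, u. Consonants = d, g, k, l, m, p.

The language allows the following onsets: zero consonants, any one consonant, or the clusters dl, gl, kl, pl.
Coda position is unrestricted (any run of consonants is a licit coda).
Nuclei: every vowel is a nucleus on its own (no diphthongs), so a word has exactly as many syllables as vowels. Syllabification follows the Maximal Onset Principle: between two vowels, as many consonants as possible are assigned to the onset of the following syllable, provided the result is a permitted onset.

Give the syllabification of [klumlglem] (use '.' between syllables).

kluml.glem

Nuclei (vowels): u, e → 2 syllables.
/u…e/ gap (V1→V2): cluster /mlgl/ — the longest permitted-onset suffix is /gl/; onset = /gl/, preceding coda = /ml/.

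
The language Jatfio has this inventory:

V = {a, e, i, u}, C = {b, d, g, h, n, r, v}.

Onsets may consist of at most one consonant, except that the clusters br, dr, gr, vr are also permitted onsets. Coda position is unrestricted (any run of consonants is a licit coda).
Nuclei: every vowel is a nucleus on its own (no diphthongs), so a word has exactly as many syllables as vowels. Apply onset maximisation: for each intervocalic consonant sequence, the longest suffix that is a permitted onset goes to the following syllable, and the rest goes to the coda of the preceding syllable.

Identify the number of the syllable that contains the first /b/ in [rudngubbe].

2

The vowels are u, u, e — 3 nuclei, so 3 syllables.
/u…u/ gap (V1→V2): /dng/ splits as /dn/ + /g/ (/g/ is the longest suffix that is a licit onset).
/u…e/ gap (V2→V3): /bb/ — longest licit onset from the right is /b/, leaving /b/ as coda.
Result: rudn.gub.be.
The first /b/ is in the coda of syllable 2 (/gub/).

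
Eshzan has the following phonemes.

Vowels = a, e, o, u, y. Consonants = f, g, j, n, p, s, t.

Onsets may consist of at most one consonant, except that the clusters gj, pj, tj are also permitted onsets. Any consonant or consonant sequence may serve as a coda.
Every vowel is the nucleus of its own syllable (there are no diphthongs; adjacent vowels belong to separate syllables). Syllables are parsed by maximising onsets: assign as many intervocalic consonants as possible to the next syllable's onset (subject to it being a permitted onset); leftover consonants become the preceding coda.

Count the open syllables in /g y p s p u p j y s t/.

The vowels are y, u, y — 3 nuclei, so 3 syllables.
/y…u/ gap (V1→V2): /psp/ splits as /ps/ + /p/ (/p/ is the longest suffix that is a licit onset).
/u…y/ gap (V2→V3): /pj/ is a licit onset in full, so it all attaches to the next syllable.
Syllabification: gyps.pu.pjyst.
Classifying each syllable: /gyps/ (closed), /pu/ (open), /pjyst/ (closed).
Open syllables: 1.

1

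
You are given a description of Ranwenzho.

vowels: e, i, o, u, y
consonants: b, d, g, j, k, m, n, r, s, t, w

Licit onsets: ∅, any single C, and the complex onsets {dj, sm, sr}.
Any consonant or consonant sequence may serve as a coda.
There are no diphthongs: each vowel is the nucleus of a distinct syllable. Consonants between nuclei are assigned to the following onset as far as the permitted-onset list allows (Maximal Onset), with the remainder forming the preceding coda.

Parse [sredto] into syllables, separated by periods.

The vowels are e, o — 2 nuclei, so 2 syllables.
σ1/σ2 boundary: /dt/ — longest licit onset from the right is /t/, leaving /d/ as coda.

sred.to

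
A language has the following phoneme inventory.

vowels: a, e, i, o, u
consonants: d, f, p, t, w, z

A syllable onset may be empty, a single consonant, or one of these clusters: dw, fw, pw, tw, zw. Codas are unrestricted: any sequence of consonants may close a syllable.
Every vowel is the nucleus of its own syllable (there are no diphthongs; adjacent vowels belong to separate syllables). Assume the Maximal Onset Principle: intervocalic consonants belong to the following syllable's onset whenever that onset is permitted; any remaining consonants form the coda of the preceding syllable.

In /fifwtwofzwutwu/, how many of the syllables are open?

Vowels present: i, o, u, u; each is a nucleus, giving 4 syllables.
/i…o/ gap (V1→V2): /fwtw/ — longest licit onset from the right is /tw/, leaving /fw/ as coda.
/o…u/ gap (V2→V3): /fzw/ — longest licit onset from the right is /zw/, leaving /f/ as coda.
/u…u/ gap (V3→V4): /tw/ is a licit onset in full, so it all attaches to the next syllable.
Result: fifw.twof.zwu.twu.
Classifying each syllable: /fifw/ (closed), /twof/ (closed), /zwu/ (open), /twu/ (open).
Open syllables: 2.

2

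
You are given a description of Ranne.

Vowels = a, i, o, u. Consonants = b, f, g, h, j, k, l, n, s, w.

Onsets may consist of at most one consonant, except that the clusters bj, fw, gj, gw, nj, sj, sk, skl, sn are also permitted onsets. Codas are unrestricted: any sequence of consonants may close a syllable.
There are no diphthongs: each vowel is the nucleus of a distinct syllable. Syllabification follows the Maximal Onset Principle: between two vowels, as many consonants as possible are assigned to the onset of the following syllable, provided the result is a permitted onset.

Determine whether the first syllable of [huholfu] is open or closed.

open

The vowels are u, o, u — 3 nuclei, so 3 syllables.
/u…o/ gap (V1→V2): /h/ is a single consonant, so it becomes the next onset.
/o…u/ gap (V2→V3): cluster /lf/ — the longest permitted-onset suffix is /f/; onset = /f/, preceding coda = /l/.
Syllabification: hu.hol.fu.
Syllable 1 is /hu/; it ends in its nucleus with no coda, so it is open.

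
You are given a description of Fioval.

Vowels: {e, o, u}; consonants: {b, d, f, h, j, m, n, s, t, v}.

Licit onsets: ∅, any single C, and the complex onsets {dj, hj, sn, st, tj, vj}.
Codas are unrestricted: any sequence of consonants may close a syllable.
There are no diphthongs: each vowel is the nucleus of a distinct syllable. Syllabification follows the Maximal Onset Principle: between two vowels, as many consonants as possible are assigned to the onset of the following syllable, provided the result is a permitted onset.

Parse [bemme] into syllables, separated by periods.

bem.me

Nuclei (vowels): e, e → 2 syllables.
Between /e/ (V1) and /e/ (V2): /mm/ — longest licit onset from the right is /m/, leaving /m/ as coda.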